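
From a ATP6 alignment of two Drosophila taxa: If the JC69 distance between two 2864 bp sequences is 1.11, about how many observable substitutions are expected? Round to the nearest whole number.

1659

Invert JC69: p = (3/4)(1 − e^(−4d/3)) = 0.75 × (1 − e^(-1.48)) = 0.75 × (1 − 0.227638) = 0.579272.
Expected differing sites = pL ≈ 0.579272 × 2864 = 1659.035008 ≈ 1659.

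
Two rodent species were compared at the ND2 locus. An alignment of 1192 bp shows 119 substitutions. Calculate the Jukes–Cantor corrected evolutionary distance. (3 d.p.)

p = 119/1192 ≈ 0.099832.
d = −(3/4) ln(1 − 4p/3) = −0.75 ln(1 − 0.133109) = −0.75 ln(0.866891)
  = −0.75 × (-0.142842) = 0.107132 substitutions/site.

0.107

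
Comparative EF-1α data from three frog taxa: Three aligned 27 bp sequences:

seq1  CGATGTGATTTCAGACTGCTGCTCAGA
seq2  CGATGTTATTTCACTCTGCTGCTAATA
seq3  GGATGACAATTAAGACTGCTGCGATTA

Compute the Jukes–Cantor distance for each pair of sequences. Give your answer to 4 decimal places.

seq1–seq2: 5/27 sites differ → p ≈ 0.185185, d = −0.75 ln(1 − 0.246913) = 0.212681 ≈ 0.2127.
seq1–seq3: 9/27 sites differ → p ≈ 0.333333, d = −0.75 ln(1 − 0.444444) = 0.440839 ≈ 0.4408.
seq2–seq3: 9/27 sites differ → p ≈ 0.333333, d = −0.75 ln(1 − 0.444444) = 0.440839 ≈ 0.4408.

d(seq1,seq2) = 0.2127, d(seq1,seq3) = 0.4408, d(seq2,seq3) = 0.4408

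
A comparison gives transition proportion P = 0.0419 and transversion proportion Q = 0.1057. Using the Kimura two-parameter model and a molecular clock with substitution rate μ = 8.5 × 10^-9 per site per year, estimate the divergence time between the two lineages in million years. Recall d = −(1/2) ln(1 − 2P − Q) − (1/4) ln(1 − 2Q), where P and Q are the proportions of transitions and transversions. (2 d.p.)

Under the Kimura two-parameter model, d = −½ ln(1 − 2P − Q) − ¼ ln(1 − 2Q).
1 − 2P − Q = 0.8105, giving −½ ln(0.8105) = 0.105052.
1 − 2Q = 0.7886, giving −¼ ln(0.7886) = 0.059374.
d = 0.105052 + 0.059374 = 0.164426.
Under a molecular clock d = 2μt, so t = d/(2μ) = 0.164426 / (2 × 8.5 × 10^-9) = 9.67 million years.

9.67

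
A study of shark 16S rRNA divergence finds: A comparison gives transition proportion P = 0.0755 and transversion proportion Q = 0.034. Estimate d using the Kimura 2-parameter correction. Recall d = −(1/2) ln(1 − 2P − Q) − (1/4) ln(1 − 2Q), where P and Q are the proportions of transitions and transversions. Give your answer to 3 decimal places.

0.120

Under the Kimura two-parameter model, d = −½ ln(1 − 2P − Q) − ¼ ln(1 − 2Q).
1 − 2P − Q = 0.815, giving −½ ln(0.815) = 0.102284.
1 − 2Q = 0.932, giving −¼ ln(0.932) = 0.017606.
d = 0.102284 + 0.017606 = 0.119890.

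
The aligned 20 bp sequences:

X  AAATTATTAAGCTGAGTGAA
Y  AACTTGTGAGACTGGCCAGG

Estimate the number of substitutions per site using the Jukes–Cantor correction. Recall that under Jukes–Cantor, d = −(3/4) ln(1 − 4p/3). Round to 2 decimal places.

The sequences differ at 11 of 20 sites, so p = 11/20 = 0.55.
d = −(3/4) ln(1 − 4p/3) = −0.75 ln(1 − 0.733333) = −0.75 ln(0.266667)
  = −0.75 × (-1.321755) = 0.991316 substitutions/site.

0.99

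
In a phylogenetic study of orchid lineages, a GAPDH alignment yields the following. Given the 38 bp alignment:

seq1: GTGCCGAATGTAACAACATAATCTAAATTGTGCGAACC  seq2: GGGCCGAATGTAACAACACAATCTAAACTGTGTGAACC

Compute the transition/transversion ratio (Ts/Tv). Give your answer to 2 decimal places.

3.00

Transitions are A↔G and C↔T; transversions are all other mismatches.
Transitions: 3. Transversions: 1.
R = 3/1 = 3.00.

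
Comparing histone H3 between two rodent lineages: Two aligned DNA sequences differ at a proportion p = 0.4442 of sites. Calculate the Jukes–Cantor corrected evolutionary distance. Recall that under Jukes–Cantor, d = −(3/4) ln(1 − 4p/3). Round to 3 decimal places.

d = −(3/4) ln(1 − 4p/3) = −0.75 ln(1 − 0.592267) = −0.75 ln(0.407733)
  = −0.75 × (-0.897143) = 0.672857 substitutions/site.

0.673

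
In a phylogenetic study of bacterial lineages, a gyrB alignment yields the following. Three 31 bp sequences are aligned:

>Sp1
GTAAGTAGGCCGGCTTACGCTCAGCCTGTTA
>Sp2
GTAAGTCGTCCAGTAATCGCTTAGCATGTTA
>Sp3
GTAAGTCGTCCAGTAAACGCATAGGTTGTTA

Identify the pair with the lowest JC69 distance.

Sp2 and Sp3

Sp1–Sp2: 9/31 differ, p = 0.290, d = 0.367.
Sp1–Sp3: 10/31 differ, p = 0.323, d = 0.422.
Sp2–Sp3: 4/31 differ, p = 0.129, d = 0.142.
The smallest distance is between Sp2 and Sp3.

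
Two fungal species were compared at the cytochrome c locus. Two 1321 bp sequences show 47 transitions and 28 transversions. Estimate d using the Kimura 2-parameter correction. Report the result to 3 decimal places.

P = 47/1321 ≈ 0.035579 and Q = 28/1321 ≈ 0.021196.
Under the Kimura two-parameter model, d = −½ ln(1 − 2P − Q) − ¼ ln(1 − 2Q).
1 − 2P − Q = 0.907646, giving −½ ln(0.907646) = 0.048450.
1 − 2Q = 0.957608, giving −¼ ln(0.957608) = 0.010829.
d = 0.048450 + 0.010829 = 0.059279.

0.059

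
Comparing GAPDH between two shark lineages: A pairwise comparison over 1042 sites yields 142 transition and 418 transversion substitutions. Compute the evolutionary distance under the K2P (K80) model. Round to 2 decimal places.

P = 142/1042 ≈ 0.136276 and Q = 418/1042 ≈ 0.401152.
Under the Kimura two-parameter model, d = −½ ln(1 − 2P − Q) − ¼ ln(1 − 2Q).
1 − 2P − Q = 0.326296, giving −½ ln(0.326296) = 0.559975.
1 − 2Q = 0.197696, giving −¼ ln(0.197696) = 0.405256.
d = 0.559975 + 0.405256 = 0.965231.

0.97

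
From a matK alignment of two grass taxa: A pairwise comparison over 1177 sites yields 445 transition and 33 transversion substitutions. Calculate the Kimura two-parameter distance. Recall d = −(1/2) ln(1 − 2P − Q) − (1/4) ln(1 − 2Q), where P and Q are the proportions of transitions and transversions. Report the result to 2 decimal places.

0.78

P = 445/1177 ≈ 0.37808 and Q = 33/1177 ≈ 0.028037.
Under the Kimura two-parameter model, d = −½ ln(1 − 2P − Q) − ¼ ln(1 − 2Q).
1 − 2P − Q = 0.215803, giving −½ ln(0.215803) = 0.766695.
1 − 2Q = 0.943926, giving −¼ ln(0.943926) = 0.014427.
d = 0.766695 + 0.014427 = 0.781122.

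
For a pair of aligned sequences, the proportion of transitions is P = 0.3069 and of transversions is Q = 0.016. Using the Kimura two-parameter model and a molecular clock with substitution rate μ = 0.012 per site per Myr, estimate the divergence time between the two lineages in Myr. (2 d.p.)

Under the Kimura two-parameter model, d = −½ ln(1 − 2P − Q) − ¼ ln(1 − 2Q).
1 − 2P − Q = 0.3702, giving −½ ln(0.3702) = 0.496856.
1 − 2Q = 0.968, giving −¼ ln(0.968) = 0.008131.
d = 0.496856 + 0.008131 = 0.504987.
Under a molecular clock d = 2μt, so t = d/(2μ) = 0.504987 / (2 × 0.012) = 21.04 Myr.

21.04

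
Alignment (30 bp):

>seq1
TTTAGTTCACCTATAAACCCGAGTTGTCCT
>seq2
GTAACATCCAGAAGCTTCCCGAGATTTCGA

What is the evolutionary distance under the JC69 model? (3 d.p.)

The sequences differ at 16 of 30 sites, so p = 16/30 ≈ 0.533333.
d = −(3/4) ln(1 − 4p/3) = −0.75 ln(1 − 0.711111) = −0.75 ln(0.288889)
  = −0.75 × (-1.241713) = 0.931285 substitutions/site.

0.931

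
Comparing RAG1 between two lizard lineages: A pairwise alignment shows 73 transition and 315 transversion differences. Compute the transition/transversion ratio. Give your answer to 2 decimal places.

R = 73/315 = 0.231746… ≈ 0.23 (to 2 d.p.).

0.23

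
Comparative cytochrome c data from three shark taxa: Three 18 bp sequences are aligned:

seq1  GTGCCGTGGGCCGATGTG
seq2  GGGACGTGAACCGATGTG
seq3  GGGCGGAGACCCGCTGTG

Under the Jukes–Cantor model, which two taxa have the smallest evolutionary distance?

seq1 and seq2

seq1–seq2: 4/18 differ, p = 0.222, d = 0.264.
seq1–seq3: 6/18 differ, p = 0.333, d = 0.441.
seq2–seq3: 5/18 differ, p = 0.278, d = 0.347.
The smallest distance is between seq1 and seq2.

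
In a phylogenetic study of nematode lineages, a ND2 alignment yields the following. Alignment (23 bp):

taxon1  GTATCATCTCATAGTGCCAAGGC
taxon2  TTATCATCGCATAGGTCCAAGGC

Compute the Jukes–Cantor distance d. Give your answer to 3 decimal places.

The sequences differ at 4 of 23 sites (1, 9, 15, 16), so p = 4/23 ≈ 0.173913.
d = −(3/4) ln(1 − 4p/3) = −0.75 ln(1 − 0.231884) = −0.75 ln(0.768116)
  = −0.75 × (-0.263815) = 0.197861 substitutions/site.

0.198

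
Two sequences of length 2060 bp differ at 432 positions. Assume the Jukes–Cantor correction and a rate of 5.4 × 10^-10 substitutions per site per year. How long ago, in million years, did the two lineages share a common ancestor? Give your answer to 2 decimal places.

227.75

p = 432/2060 ≈ 0.209709.
d = −(3/4) ln(1 − 4p/3) = −0.75 ln(1 − 0.279612) = −0.75 ln(0.720388)
  = −0.75 × (-0.327965) = 0.245974 substitutions/site.
Under a molecular clock d = 2μt, so t = d/(2μ) = 0.245974 / (2 × 5.4 × 10^-10) = 227.75 million years.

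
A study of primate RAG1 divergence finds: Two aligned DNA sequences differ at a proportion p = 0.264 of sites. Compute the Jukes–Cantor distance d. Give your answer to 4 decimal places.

d = −(3/4) ln(1 − 4p/3) = −0.75 ln(1 − 0.352) = −0.75 ln(0.648)
  = −0.75 × (-0.433865) = 0.325399 substitutions/site.

0.3254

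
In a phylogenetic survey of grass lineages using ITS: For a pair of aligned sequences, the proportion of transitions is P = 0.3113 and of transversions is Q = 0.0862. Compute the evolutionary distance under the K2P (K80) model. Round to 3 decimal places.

Under the Kimura two-parameter model, d = −½ ln(1 − 2P − Q) − ¼ ln(1 − 2Q).
1 − 2P − Q = 0.2912, giving −½ ln(0.2912) = 0.616872.
1 − 2Q = 0.8276, giving −¼ ln(0.8276) = 0.047306.
d = 0.616872 + 0.047306 = 0.664178.

0.664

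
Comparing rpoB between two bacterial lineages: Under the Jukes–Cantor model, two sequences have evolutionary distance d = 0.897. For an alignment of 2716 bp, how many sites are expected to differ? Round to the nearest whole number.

Invert JC69: p = (3/4)(1 − e^(−4d/3)) = 0.75 × (1 − e^(-1.196)) = 0.75 × (1 − 0.302401) = 0.523199.
Expected differing sites = pL ≈ 0.523199 × 2716 = 1421.008484 ≈ 1421.

1421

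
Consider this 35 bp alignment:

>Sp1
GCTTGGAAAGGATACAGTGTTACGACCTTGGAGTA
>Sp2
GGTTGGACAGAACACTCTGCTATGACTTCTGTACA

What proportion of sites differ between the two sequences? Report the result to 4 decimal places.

The sequences differ at 14 of 35 positions.
p = 14/35 = 0.4000.

0.4000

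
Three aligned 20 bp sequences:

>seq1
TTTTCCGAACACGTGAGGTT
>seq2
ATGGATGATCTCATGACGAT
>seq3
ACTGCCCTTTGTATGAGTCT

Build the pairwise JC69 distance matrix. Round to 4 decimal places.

d(seq1,seq2) = 0.8240, d(seq1,seq3) = 1.2071, d(seq2,seq3) = 1.2071

seq1–seq2: 10/20 sites differ → p = 0.5, d = −0.75 ln(1 − 0.666667) = 0.823960 ≈ 0.8240.
seq1–seq3: 12/20 sites differ → p = 0.6, d = −0.75 ln(1 − 0.8) = 1.207078 ≈ 1.2071.
seq2–seq3: 12/20 sites differ → p = 0.6, d = −0.75 ln(1 − 0.8) = 1.207078 ≈ 1.2071.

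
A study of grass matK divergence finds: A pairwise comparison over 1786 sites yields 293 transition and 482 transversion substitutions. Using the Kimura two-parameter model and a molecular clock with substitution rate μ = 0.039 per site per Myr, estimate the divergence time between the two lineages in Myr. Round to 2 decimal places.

P = 293/1786 ≈ 0.164054 and Q = 482/1786 ≈ 0.269877.
Under the Kimura two-parameter model, d = −½ ln(1 − 2P − Q) − ¼ ln(1 − 2Q).
1 − 2P − Q = 0.402015, giving −½ ln(0.402015) = 0.455633.
1 − 2Q = 0.460246, giving −¼ ln(0.460246) = 0.193999.
d = 0.455633 + 0.193999 = 0.649632.
Under a molecular clock d = 2μt, so t = d/(2μ) = 0.649632 / (2 × 0.039) = 8.33 Myr.

8.33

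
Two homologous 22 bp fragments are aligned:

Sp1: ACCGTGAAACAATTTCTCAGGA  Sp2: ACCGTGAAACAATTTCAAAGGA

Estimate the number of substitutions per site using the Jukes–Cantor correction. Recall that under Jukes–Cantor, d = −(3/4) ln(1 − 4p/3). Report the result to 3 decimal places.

0.097

The sequences differ at 2 of 22 sites (17, 18), so p = 2/22 ≈ 0.090909.
d = −(3/4) ln(1 − 4p/3) = −0.75 ln(1 − 0.121212) = −0.75 ln(0.878788)
  = −0.75 × (-0.129212) = 0.096909 substitutions/site.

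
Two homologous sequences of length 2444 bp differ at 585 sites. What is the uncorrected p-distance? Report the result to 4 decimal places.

p = 585/2444 = 0.239361… ≈ 0.2394 (to 4 d.p.).

0.2394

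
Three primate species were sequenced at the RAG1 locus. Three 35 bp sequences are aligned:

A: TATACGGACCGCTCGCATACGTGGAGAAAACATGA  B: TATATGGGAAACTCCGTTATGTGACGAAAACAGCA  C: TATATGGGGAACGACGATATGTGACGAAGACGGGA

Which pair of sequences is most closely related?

A–B: 13/35 differ, p = 0.371, d = 0.513.
A–C: 15/35 differ, p = 0.429, d = 0.635.
B–C: 7/35 differ, p = 0.200, d = 0.233.
The smallest distance is between B and C.

B and C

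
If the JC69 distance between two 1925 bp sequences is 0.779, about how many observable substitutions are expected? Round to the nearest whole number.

933

Invert JC69: p = (3/4)(1 − e^(−4d/3)) = 0.75 × (1 − e^(-1.038667)) = 0.75 × (1 − 0.353926) = 0.484556.
Expected differing sites = pL ≈ 0.484556 × 1925 = 932.7703 ≈ 933.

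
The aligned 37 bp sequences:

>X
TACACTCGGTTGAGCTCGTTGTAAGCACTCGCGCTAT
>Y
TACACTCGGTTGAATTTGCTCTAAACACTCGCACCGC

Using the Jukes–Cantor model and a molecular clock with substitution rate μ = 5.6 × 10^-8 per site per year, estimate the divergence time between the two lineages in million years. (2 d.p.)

The sequences differ at 10 of 37 sites (14, 15, 17, 19, 21, 25, 33, 35, 36, 37), so p = 10/37 ≈ 0.27027.
d = −(3/4) ln(1 − 4p/3) = −0.75 ln(1 − 0.36036) = −0.75 ln(0.63964)
  = −0.75 × (-0.446850) = 0.335138 substitutions/site.
Under a molecular clock d = 2μt, so t = d/(2μ) = 0.335138 / (2 × 5.6 × 10^-8) = 2.99 million years.

2.99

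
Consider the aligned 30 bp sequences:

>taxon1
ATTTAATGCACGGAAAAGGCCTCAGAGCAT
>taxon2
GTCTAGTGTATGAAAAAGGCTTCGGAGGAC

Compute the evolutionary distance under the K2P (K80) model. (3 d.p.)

0.519

Of 30 sites, 9 differences are transitions and 1 are transversions, so P = 9/30 = 0.3 and Q = 1/30 ≈ 0.033333.
Under the Kimura two-parameter model, d = −½ ln(1 − 2P − Q) − ¼ ln(1 − 2Q).
1 − 2P − Q = 0.366667, giving −½ ln(0.366667) = 0.501651.
1 − 2Q = 0.933334, giving −¼ ln(0.933334) = 0.017248.
d = 0.501651 + 0.017248 = 0.518899.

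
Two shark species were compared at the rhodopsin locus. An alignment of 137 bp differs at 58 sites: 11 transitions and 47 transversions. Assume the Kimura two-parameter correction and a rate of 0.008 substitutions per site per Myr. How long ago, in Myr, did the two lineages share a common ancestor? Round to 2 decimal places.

P = 11/137 ≈ 0.080292 and Q = 47/137 ≈ 0.343066.
Under the Kimura two-parameter model, d = −½ ln(1 − 2P − Q) − ¼ ln(1 − 2Q).
1 − 2P − Q = 0.49635, giving −½ ln(0.49635) = 0.350237.
1 − 2Q = 0.313868, giving −¼ ln(0.313868) = 0.289696.
d = 0.350237 + 0.289696 = 0.639933.
Under a molecular clock d = 2μt, so t = d/(2μ) = 0.639933 / (2 × 0.008) = 40.00 Myr.

40.00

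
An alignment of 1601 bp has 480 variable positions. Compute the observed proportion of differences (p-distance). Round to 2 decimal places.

0.30

p = 480/1601 = 0.299812… ≈ 0.30 (to 2 d.p.).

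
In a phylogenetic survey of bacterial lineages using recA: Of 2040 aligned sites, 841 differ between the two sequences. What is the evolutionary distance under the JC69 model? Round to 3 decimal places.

0.598

p = 841/2040 ≈ 0.412255.
d = −(3/4) ln(1 − 4p/3) = −0.75 ln(1 − 0.549673) = −0.75 ln(0.450327)
  = −0.75 × (-0.797781) = 0.598336 substitutions/site.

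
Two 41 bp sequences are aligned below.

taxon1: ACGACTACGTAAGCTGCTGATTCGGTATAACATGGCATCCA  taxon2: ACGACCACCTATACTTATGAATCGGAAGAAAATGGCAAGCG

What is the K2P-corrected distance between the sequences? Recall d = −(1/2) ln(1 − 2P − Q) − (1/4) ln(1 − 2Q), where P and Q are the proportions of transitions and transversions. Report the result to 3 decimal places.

Of 41 sites, 3 differences are transitions and 10 are transversions, so P = 3/41 ≈ 0.073171 and Q = 10/41 ≈ 0.243902.
Under the Kimura two-parameter model, d = −½ ln(1 − 2P − Q) − ¼ ln(1 − 2Q).
1 − 2P − Q = 0.609756, giving −½ ln(0.609756) = 0.247348.
1 − 2Q = 0.512196, giving −¼ ln(0.512196) = 0.167262.
d = 0.247348 + 0.167262 = 0.414610.

0.415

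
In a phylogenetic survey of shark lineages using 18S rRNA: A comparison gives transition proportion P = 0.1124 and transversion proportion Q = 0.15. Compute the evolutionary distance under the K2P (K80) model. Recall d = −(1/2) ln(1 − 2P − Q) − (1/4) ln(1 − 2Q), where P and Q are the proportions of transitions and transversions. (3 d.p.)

0.324

Under the Kimura two-parameter model, d = −½ ln(1 − 2P − Q) − ¼ ln(1 − 2Q).
1 − 2P − Q = 0.6252, giving −½ ln(0.6252) = 0.234842.
1 − 2Q = 0.7, giving −¼ ln(0.7) = 0.089169.
d = 0.234842 + 0.089169 = 0.324011.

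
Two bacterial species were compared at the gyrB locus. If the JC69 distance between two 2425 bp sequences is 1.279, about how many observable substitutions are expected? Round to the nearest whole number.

Invert JC69: p = (3/4)(1 − e^(−4d/3)) = 0.75 × (1 − e^(-1.705333)) = 0.75 × (1 − 0.181712) = 0.613716.
Expected differing sites = pL ≈ 0.613716 × 2425 = 1488.2613 ≈ 1488.

1488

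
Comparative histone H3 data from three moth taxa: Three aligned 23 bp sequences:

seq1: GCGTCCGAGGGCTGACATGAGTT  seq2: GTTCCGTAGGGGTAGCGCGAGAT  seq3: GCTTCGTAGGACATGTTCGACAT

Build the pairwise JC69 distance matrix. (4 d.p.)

d(seq1,seq2) = 0.7614, d(seq1,seq3) = 0.8922, d(seq2,seq3) = 0.5532

seq1–seq2: 11/23 sites differ → p ≈ 0.478261, d = −0.75 ln(1 − 0.637681) = 0.761423 ≈ 0.7614.
seq1–seq3: 12/23 sites differ → p ≈ 0.521739, d = −0.75 ln(1 − 0.695652) = 0.892188 ≈ 0.8922.
seq2–seq3: 9/23 sites differ → p ≈ 0.391304, d = −0.75 ln(1 − 0.521739) = 0.553199 ≈ 0.5532.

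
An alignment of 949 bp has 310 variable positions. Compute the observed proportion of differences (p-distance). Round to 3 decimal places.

0.327

p = 310/949 = 0.326659… ≈ 0.327 (to 3 d.p.).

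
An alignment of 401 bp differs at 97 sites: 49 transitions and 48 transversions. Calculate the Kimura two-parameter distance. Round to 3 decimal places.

P = 49/401 ≈ 0.122195 and Q = 48/401 ≈ 0.119701.
Under the Kimura two-parameter model, d = −½ ln(1 − 2P − Q) − ¼ ln(1 − 2Q).
1 − 2P − Q = 0.635909, giving −½ ln(0.635909) = 0.226350.
1 − 2Q = 0.760598, giving −¼ ln(0.760598) = 0.068413.
d = 0.226350 + 0.068413 = 0.294763.

0.295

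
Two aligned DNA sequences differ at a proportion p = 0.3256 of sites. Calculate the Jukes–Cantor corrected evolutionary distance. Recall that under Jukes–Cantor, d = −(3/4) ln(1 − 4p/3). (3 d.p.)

d = −(3/4) ln(1 − 4p/3) = −0.75 ln(1 − 0.434133) = −0.75 ln(0.565867)
  = −0.75 × (-0.569396) = 0.427047 substitutions/site.

0.427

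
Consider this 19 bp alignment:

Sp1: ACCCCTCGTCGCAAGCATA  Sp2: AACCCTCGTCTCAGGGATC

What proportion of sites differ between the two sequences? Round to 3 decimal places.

The sequences differ at 5 of 19 positions (sites 2, 11, 14, 16, 19).
p = 5/19 = 0.263157… ≈ 0.263 (to 3 d.p.).

0.263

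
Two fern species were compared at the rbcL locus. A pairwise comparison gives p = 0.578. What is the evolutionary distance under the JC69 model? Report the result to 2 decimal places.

1.10

d = −(3/4) ln(1 − 4p/3) = −0.75 ln(1 − 0.770667) = −0.75 ln(0.229333)
  = −0.75 × (-1.472580) = 1.104435 substitutions/site.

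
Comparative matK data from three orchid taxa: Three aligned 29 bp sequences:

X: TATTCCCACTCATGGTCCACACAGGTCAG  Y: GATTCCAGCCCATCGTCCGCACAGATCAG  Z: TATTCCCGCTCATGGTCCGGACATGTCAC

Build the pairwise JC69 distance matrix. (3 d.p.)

d(X,Y) = 0.291, d(X,Z) = 0.196, d(Y,Z) = 0.344

X–Y: 7/29 sites differ → p ≈ 0.241379, d = −0.75 ln(1 − 0.321839) = 0.291278 ≈ 0.291.
X–Z: 5/29 sites differ → p ≈ 0.172414, d = −0.75 ln(1 − 0.229885) = 0.195912 ≈ 0.196.
Y–Z: 8/29 sites differ → p ≈ 0.275862, d = −0.75 ln(1 − 0.367816) = 0.343931 ≈ 0.344.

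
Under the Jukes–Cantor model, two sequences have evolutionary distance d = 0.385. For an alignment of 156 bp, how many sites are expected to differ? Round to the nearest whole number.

47

Invert JC69: p = (3/4)(1 − e^(−4d/3)) = 0.75 × (1 − e^(-0.513333)) = 0.75 × (1 − 0.598497) = 0.301127.
Expected differing sites = pL ≈ 0.301127 × 156 = 46.975812 ≈ 47.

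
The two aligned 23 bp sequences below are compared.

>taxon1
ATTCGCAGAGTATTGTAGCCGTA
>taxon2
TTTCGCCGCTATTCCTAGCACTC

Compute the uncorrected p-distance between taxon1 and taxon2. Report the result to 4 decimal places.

0.4783

The sequences differ at 11 of 23 positions.
p = 11/23 = 0.478260… ≈ 0.4783 (to 4 d.p.).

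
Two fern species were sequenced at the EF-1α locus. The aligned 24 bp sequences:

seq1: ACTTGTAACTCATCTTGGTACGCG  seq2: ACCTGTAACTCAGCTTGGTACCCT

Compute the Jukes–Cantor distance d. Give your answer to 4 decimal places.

The sequences differ at 4 of 24 sites (3, 13, 22, 24), so p = 4/24 ≈ 0.166667.
d = −(3/4) ln(1 − 4p/3) = −0.75 ln(1 − 0.222223) = −0.75 ln(0.777777)
  = −0.75 × (-0.251315) = 0.188486 substitutions/site.

0.1885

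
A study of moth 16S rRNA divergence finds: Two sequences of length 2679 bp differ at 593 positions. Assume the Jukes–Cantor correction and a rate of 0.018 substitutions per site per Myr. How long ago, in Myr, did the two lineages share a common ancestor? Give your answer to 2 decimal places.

7.29

p = 593/2679 ≈ 0.221351.
d = −(3/4) ln(1 − 4p/3) = −0.75 ln(1 − 0.295135) = −0.75 ln(0.704865)
  = −0.75 × (-0.349749) = 0.262312 substitutions/site.
Under a molecular clock d = 2μt, so t = d/(2μ) = 0.262312 / (2 × 0.018) = 7.29 Myr.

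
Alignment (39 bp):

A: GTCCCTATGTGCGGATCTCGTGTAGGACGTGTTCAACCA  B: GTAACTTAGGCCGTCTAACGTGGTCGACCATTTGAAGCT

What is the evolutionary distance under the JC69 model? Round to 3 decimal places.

The sequences differ at 19 of 39 sites, so p = 19/39 ≈ 0.487179.
d = −(3/4) ln(1 − 4p/3) = −0.75 ln(1 − 0.649572) = −0.75 ln(0.350428)
  = −0.75 × (-1.048600) = 0.786450 substitutions/site.

0.786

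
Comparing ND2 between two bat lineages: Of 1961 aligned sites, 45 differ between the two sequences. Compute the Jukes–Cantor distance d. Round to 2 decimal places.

0.02

p = 45/1961 ≈ 0.022947.
d = −(3/4) ln(1 − 4p/3) = −0.75 ln(1 − 0.030596) = −0.75 ln(0.969404)
  = −0.75 × (-0.031074) = 0.023306 substitutions/site.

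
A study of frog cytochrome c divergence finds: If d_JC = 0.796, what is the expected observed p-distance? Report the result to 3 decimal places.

p = (3/4)(1 − e^(−4d/3)) = 0.75 × (1 − e^(-1.061333)) = 0.75 × (1 − 0.345994) = 0.490505.

0.491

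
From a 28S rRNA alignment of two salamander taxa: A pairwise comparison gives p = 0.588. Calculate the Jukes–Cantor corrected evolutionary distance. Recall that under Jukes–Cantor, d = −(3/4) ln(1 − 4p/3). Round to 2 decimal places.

d = −(3/4) ln(1 − 4p/3) = −0.75 ln(1 − 0.784) = −0.75 ln(0.216)
  = −0.75 × (-1.532477) = 1.149358 substitutions/site.

1.15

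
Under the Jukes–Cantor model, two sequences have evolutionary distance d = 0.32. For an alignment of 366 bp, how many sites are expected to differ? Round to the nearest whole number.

Invert JC69: p = (3/4)(1 − e^(−4d/3)) = 0.75 × (1 − e^(-0.426667)) = 0.75 × (1 − 0.652681) = 0.260489.
Expected differing sites = pL ≈ 0.260489 × 366 = 95.338974 ≈ 95.

95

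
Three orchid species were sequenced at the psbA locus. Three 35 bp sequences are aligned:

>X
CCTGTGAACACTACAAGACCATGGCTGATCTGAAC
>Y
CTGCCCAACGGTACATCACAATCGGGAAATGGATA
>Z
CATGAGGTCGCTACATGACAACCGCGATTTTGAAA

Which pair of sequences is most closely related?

X and Z

X–Y: 19/35 differ, p = 0.543, d = 0.965.
X–Z: 14/35 differ, p = 0.400, d = 0.572.
Y–Z: 15/35 differ, p = 0.429, d = 0.635.
The smallest distance is between X and Z.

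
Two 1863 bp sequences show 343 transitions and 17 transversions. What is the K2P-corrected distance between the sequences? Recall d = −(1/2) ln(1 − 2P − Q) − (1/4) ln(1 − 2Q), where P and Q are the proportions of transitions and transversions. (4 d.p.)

P = 343/1863 ≈ 0.184112 and Q = 17/1863 ≈ 0.009125.
Under the Kimura two-parameter model, d = −½ ln(1 − 2P − Q) − ¼ ln(1 − 2Q).
1 − 2P − Q = 0.622651, giving −½ ln(0.622651) = 0.236885.
1 − 2Q = 0.98175, giving −¼ ln(0.98175) = 0.004605.
d = 0.236885 + 0.004605 = 0.241490.

0.2415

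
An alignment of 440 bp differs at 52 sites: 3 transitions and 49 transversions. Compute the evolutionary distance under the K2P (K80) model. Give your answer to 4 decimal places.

0.1298

P = 3/440 ≈ 0.006818 and Q = 49/440 ≈ 0.111364.
Under the Kimura two-parameter model, d = −½ ln(1 − 2P − Q) − ¼ ln(1 − 2Q).
1 − 2P − Q = 0.875, giving −½ ln(0.875) = 0.066766.
1 − 2Q = 0.777272, giving −¼ ln(0.777272) = 0.062991.
d = 0.066766 + 0.062991 = 0.129757.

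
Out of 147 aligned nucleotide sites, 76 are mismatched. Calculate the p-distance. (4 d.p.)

p = 76/147 = 0.517006… ≈ 0.5170 (to 4 d.p.).

0.5170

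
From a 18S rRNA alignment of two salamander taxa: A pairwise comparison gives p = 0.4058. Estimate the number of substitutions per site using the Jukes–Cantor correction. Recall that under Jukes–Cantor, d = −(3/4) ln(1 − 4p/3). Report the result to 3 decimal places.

0.584

d = −(3/4) ln(1 − 4p/3) = −0.75 ln(1 − 0.541067) = −0.75 ln(0.458933)
  = −0.75 × (-0.778851) = 0.584138 substitutions/site.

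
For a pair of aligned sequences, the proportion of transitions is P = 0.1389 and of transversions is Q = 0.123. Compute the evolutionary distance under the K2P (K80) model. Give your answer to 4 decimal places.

0.3267

Under the Kimura two-parameter model, d = −½ ln(1 − 2P − Q) − ¼ ln(1 − 2Q).
1 − 2P − Q = 0.5992, giving −½ ln(0.5992) = 0.256080.
1 − 2Q = 0.754, giving −¼ ln(0.754) = 0.070591.
d = 0.256080 + 0.070591 = 0.326671.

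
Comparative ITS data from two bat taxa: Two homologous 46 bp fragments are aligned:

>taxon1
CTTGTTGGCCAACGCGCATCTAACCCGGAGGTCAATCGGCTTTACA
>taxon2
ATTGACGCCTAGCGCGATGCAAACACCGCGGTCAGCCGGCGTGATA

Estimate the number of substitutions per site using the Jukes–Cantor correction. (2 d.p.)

0.55

The sequences differ at 18 of 46 sites, so p = 18/46 ≈ 0.391304.
d = −(3/4) ln(1 − 4p/3) = −0.75 ln(1 − 0.521739) = −0.75 ln(0.478261)
  = −0.75 × (-0.737599) = 0.553199 substitutions/site.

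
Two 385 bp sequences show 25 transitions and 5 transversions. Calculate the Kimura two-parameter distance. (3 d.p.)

0.084

P = 25/385 ≈ 0.064935 and Q = 5/385 ≈ 0.012987.
Under the Kimura two-parameter model, d = −½ ln(1 − 2P − Q) − ¼ ln(1 − 2Q).
1 − 2P − Q = 0.857143, giving −½ ln(0.857143) = 0.077075.
1 − 2Q = 0.974026, giving −¼ ln(0.974026) = 0.006579.
d = 0.077075 + 0.006579 = 0.083654.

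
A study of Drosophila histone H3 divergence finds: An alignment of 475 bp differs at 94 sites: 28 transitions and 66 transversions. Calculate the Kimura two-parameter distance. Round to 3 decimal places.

P = 28/475 ≈ 0.058947 and Q = 66/475 ≈ 0.138947.
Under the Kimura two-parameter model, d = −½ ln(1 − 2P − Q) − ¼ ln(1 − 2Q).
1 − 2P − Q = 0.743159, giving −½ ln(0.743159) = 0.148423.
1 − 2Q = 0.722106, giving −¼ ln(0.722106) = 0.081396.
d = 0.148423 + 0.081396 = 0.229819.

0.230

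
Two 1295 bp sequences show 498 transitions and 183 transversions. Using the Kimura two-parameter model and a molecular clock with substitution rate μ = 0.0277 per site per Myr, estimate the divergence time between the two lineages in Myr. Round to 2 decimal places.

23.27

P = 498/1295 ≈ 0.384556 and Q = 183/1295 ≈ 0.141313.
Under the Kimura two-parameter model, d = −½ ln(1 − 2P − Q) − ¼ ln(1 − 2Q).
1 − 2P − Q = 0.089575, giving −½ ln(0.089575) = 1.206340.
1 − 2Q = 0.717374, giving −¼ ln(0.717374) = 0.083039.
d = 1.206340 + 0.083039 = 1.289379.
Under a molecular clock d = 2μt, so t = d/(2μ) = 1.289379 / (2 × 0.0277) = 23.27 Myr.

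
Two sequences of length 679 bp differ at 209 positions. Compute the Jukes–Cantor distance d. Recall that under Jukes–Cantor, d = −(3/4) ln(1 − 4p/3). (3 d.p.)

0.396

p = 209/679 ≈ 0.307806.
d = −(3/4) ln(1 − 4p/3) = −0.75 ln(1 − 0.410408) = −0.75 ln(0.589592)
  = −0.75 × (-0.528325) = 0.396244 substitutions/site.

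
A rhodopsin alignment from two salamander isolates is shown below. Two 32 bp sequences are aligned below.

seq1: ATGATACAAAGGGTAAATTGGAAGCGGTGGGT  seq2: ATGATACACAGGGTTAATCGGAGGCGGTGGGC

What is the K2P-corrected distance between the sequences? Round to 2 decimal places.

0.18

Of 32 sites, 3 differences are transitions and 2 are transversions, so P = 3/32 = 0.09375 and Q = 2/32 = 0.0625.
Under the Kimura two-parameter model, d = −½ ln(1 − 2P − Q) − ¼ ln(1 − 2Q).
1 − 2P − Q = 0.75, giving −½ ln(0.75) = 0.143841.
1 − 2Q = 0.875, giving −¼ ln(0.875) = 0.033383.
d = 0.143841 + 0.033383 = 0.177224.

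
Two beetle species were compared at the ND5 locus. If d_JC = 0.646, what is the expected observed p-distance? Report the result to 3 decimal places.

0.433

p = (3/4)(1 − e^(−4d/3)) = 0.75 × (1 − e^(-0.861333)) = 0.75 × (1 − 0.422598) = 0.433052.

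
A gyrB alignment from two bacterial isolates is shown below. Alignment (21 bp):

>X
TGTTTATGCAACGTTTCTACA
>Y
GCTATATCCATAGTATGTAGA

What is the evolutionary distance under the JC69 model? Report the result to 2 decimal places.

The sequences differ at 9 of 21 sites (1, 2, 4, 8, 11, 12, 15, 17, 20), so p = 9/21 ≈ 0.428571.
d = −(3/4) ln(1 − 4p/3) = −0.75 ln(1 − 0.571428) = −0.75 ln(0.428572)
  = −0.75 × (-0.847297) = 0.635473 substitutions/site.

0.64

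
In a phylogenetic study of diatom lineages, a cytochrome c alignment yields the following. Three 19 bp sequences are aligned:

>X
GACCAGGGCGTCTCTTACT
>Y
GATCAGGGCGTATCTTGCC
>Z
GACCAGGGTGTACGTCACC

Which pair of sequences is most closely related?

X–Y: 4/19 differ, p = 0.211, d = 0.247.
X–Z: 6/19 differ, p = 0.316, d = 0.410.
Y–Z: 6/19 differ, p = 0.316, d = 0.410.
The smallest distance is between X and Y.

X and Y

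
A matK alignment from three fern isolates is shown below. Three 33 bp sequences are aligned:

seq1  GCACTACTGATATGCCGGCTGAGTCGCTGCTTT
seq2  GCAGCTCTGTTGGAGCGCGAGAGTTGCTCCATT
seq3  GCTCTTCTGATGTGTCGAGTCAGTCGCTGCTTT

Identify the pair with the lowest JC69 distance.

seq1–seq2: 14/33 differ, p = 0.424, d = 0.625.
seq1–seq3: 7/33 differ, p = 0.212, d = 0.249.
seq2–seq3: 13/33 differ, p = 0.394, d = 0.559.
The smallest distance is between seq1 and seq3.

seq1 and seq3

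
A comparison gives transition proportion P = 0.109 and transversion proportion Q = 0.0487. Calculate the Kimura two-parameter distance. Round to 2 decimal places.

0.18

Under the Kimura two-parameter model, d = −½ ln(1 − 2P − Q) − ¼ ln(1 − 2Q).
1 − 2P − Q = 0.7333, giving −½ ln(0.7333) = 0.155100.
1 − 2Q = 0.9026, giving −¼ ln(0.9026) = 0.025619.
d = 0.155100 + 0.025619 = 0.180719.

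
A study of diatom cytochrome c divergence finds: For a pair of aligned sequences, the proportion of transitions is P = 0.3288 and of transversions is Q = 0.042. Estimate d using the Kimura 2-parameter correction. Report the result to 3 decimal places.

Under the Kimura two-parameter model, d = −½ ln(1 − 2P − Q) − ¼ ln(1 − 2Q).
1 − 2P − Q = 0.3004, giving −½ ln(0.3004) = 0.601320.
1 − 2Q = 0.916, giving −¼ ln(0.916) = 0.021935.
d = 0.601320 + 0.021935 = 0.623255.

0.623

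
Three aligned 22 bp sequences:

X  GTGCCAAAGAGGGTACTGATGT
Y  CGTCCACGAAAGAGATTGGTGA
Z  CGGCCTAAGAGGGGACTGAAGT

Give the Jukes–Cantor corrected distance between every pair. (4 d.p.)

X–Y: 12/22 sites differ → p ≈ 0.545455, d = −0.75 ln(1 − 0.727273) = 0.974463 ≈ 0.9745.
X–Z: 5/22 sites differ → p ≈ 0.227273, d = −0.75 ln(1 − 0.303031) = 0.270761 ≈ 0.2708.
Y–Z: 11/22 sites differ → p = 0.5, d = −0.75 ln(1 − 0.666667) = 0.823960 ≈ 0.8240.

d(X,Y) = 0.9745, d(X,Z) = 0.2708, d(Y,Z) = 0.8240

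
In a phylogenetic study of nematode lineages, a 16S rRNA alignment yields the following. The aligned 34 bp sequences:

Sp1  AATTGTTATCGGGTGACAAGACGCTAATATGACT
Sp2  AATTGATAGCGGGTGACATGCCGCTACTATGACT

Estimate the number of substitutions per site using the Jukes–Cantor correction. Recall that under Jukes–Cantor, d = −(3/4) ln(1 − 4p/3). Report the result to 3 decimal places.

0.164

The sequences differ at 5 of 34 sites (6, 9, 19, 21, 27), so p = 5/34 ≈ 0.147059.
d = −(3/4) ln(1 − 4p/3) = −0.75 ln(1 − 0.196079) = −0.75 ln(0.803921)
  = −0.75 × (-0.218254) = 0.163691 substitutions/site.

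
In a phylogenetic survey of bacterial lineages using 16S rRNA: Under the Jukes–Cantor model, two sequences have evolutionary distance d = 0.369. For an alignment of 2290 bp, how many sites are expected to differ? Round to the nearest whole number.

667

Invert JC69: p = (3/4)(1 − e^(−4d/3)) = 0.75 × (1 − e^(-0.492)) = 0.75 × (1 − 0.611402) = 0.291449.
Expected differing sites = pL ≈ 0.291449 × 2290 = 667.41821 ≈ 667.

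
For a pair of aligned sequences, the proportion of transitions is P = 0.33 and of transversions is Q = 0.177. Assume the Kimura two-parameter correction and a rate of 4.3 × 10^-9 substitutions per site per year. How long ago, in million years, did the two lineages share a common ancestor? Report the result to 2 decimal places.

Under the Kimura two-parameter model, d = −½ ln(1 − 2P − Q) − ¼ ln(1 − 2Q).
1 − 2P − Q = 0.163, giving −½ ln(0.163) = 0.907003.
1 − 2Q = 0.646, giving −¼ ln(0.646) = 0.109239.
d = 0.907003 + 0.109239 = 1.016242.
Under a molecular clock d = 2μt, so t = d/(2μ) = 1.016242 / (2 × 4.3 × 10^-9) = 118.17 million years.

118.17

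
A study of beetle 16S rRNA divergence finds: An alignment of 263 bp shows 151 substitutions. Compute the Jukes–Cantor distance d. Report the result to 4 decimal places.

1.0878

p = 151/263 ≈ 0.574144.
d = −(3/4) ln(1 − 4p/3) = −0.75 ln(1 − 0.765525) = −0.75 ln(0.234475)
  = −0.75 × (-1.450406) = 1.087805 substitutions/site.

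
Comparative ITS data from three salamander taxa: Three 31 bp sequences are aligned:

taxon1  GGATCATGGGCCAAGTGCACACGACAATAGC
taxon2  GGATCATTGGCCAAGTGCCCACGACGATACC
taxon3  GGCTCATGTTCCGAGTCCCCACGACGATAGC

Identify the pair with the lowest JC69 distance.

taxon1 and taxon2

taxon1–taxon2: 4/31 differ, p = 0.129, d = 0.142.
taxon1–taxon3: 7/31 differ, p = 0.226, d = 0.269.
taxon2–taxon3: 7/31 differ, p = 0.226, d = 0.269.
The smallest distance is between taxon1 and taxon2.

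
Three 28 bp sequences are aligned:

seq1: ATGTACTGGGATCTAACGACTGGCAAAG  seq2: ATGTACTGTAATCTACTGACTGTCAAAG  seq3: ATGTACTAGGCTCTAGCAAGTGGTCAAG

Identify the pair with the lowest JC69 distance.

seq1–seq2: 5/28 differ, p = 0.179, d = 0.204.
seq1–seq3: 7/28 differ, p = 0.250, d = 0.304.
seq2–seq3: 11/28 differ, p = 0.393, d = 0.556.
The smallest distance is between seq1 and seq2.

seq1 and seq2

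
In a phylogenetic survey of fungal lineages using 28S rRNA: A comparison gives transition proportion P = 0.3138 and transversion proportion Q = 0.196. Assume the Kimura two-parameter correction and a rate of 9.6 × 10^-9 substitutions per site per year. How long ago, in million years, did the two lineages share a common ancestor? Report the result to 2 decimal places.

51.66

Under the Kimura two-parameter model, d = −½ ln(1 − 2P − Q) − ¼ ln(1 − 2Q).
1 − 2P − Q = 0.1764, giving −½ ln(0.1764) = 0.867501.
1 − 2Q = 0.608, giving −¼ ln(0.608) = 0.124395.
d = 0.867501 + 0.124395 = 0.991896.
Under a molecular clock d = 2μt, so t = d/(2μ) = 0.991896 / (2 × 9.6 × 10^-9) = 51.66 million years.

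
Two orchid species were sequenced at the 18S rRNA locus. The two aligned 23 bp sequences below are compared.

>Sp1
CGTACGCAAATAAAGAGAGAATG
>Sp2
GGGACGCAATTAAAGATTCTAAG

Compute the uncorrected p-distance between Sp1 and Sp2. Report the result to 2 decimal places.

0.35

The sequences differ at 8 of 23 positions (sites 1, 3, 10, 17, 18, 19, 20, 22).
p = 8/23 = 0.347826… ≈ 0.35 (to 2 d.p.).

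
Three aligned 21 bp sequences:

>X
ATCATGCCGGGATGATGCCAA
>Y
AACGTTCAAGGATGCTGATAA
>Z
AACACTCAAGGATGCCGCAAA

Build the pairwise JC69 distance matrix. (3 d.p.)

d(X,Y) = 0.532, d(X,Z) = 0.532, d(Y,Z) = 0.286

X–Y: 8/21 sites differ → p ≈ 0.380952, d = −0.75 ln(1 − 0.507936) = 0.531860 ≈ 0.532.
X–Z: 8/21 sites differ → p ≈ 0.380952, d = −0.75 ln(1 − 0.507936) = 0.531860 ≈ 0.532.
Y–Z: 5/21 sites differ → p ≈ 0.238095, d = −0.75 ln(1 − 0.31746) = 0.286451 ≈ 0.286.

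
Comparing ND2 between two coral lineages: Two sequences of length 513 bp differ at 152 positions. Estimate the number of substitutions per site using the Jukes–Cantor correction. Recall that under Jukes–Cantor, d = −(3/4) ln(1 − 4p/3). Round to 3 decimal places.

0.377

p = 152/513 ≈ 0.296296.
d = −(3/4) ln(1 − 4p/3) = −0.75 ln(1 − 0.395061) = −0.75 ln(0.604939)
  = −0.75 × (-0.502628) = 0.376971 substitutions/site.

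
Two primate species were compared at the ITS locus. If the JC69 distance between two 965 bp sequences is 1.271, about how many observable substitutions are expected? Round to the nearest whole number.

Invert JC69: p = (3/4)(1 − e^(−4d/3)) = 0.75 × (1 − e^(-1.694667)) = 0.75 × (1 − 0.183660) = 0.612255.
Expected differing sites = pL ≈ 0.612255 × 965 = 590.826075 ≈ 591.

591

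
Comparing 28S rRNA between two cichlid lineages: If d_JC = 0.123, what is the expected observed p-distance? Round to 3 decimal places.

0.113

p = (3/4)(1 − e^(−4d/3)) = 0.75 × (1 − e^(-0.164)) = 0.75 × (1 − 0.848742) = 0.113444.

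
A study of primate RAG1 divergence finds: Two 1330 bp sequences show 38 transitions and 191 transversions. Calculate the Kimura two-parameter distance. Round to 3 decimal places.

P = 38/1330 ≈ 0.028571 and Q = 191/1330 ≈ 0.143609.
Under the Kimura two-parameter model, d = −½ ln(1 − 2P − Q) − ¼ ln(1 − 2Q).
1 − 2P − Q = 0.799249, giving −½ ln(0.799249) = 0.112041.
1 − 2Q = 0.712782, giving −¼ ln(0.712782) = 0.084645.
d = 0.112041 + 0.084645 = 0.196686.

0.197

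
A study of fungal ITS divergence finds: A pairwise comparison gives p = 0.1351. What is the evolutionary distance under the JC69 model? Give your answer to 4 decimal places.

d = −(3/4) ln(1 − 4p/3) = −0.75 ln(1 − 0.180133) = −0.75 ln(0.819867)
  = −0.75 × (-0.198613) = 0.148960 substitutions/site.

0.1490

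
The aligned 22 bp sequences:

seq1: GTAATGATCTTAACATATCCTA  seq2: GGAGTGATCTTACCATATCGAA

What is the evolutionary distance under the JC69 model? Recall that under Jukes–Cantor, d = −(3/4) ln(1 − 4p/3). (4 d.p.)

0.2708

The sequences differ at 5 of 22 sites (2, 4, 13, 20, 21), so p = 5/22 ≈ 0.227273.
d = −(3/4) ln(1 − 4p/3) = −0.75 ln(1 − 0.303031) = −0.75 ln(0.696969)
  = −0.75 × (-0.361014) = 0.270761 substitutions/site.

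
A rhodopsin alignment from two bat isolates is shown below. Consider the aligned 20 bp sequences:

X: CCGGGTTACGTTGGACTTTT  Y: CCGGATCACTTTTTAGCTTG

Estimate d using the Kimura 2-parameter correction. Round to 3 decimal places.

0.573

Of 20 sites, 3 differences are transitions and 5 are transversions, so P = 3/20 = 0.15 and Q = 5/20 = 0.25.
Under the Kimura two-parameter model, d = −½ ln(1 − 2P − Q) − ¼ ln(1 − 2Q).
1 − 2P − Q = 0.45, giving −½ ln(0.45) = 0.399254.
1 − 2Q = 0.5, giving −¼ ln(0.5) = 0.173287.
d = 0.399254 + 0.173287 = 0.572541.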